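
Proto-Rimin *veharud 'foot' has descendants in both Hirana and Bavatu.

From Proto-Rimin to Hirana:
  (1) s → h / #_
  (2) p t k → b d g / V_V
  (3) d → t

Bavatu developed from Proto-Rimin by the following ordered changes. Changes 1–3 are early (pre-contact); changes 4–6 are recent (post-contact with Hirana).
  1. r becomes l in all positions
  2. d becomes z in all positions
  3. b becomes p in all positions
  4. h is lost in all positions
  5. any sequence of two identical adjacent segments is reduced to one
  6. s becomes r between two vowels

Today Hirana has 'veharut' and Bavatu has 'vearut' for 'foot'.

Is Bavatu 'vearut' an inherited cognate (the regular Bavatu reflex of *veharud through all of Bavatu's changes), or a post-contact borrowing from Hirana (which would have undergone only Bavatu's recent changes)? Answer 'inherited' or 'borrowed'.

borrowed

If inherited, *veharud would pass through all of Bavatu's changes:
Bavatu: start from *veharud.
  rule 1 (unconditioned shift): veharud → vehalud
  rule 2 (unconditioned shift): vehalud → vehaluz
  rule 3: no change — vehaluz
  rule 4 (h-loss): vehaluz → vealuz
  rule 5: no change — vealuz
  rule 6: no change — vealuz
  ⇒ Bavatu vealuz
If borrowed from Hirana 'veharut' after the early changes, it would undergo only the recent ones:
  rule 4 (h-loss): veharut → vearut
  rule 5 (degemination): no change (vearut)
  rule 6 (rhotacism): no change (vearut)
  ⇒ as a loan: vearut
Bavatu 'vearut' matches the loan outcome 'vearut', not the inherited 'vealuz' — it skipped the early Bavatu changes, so it was borrowed from Hirana.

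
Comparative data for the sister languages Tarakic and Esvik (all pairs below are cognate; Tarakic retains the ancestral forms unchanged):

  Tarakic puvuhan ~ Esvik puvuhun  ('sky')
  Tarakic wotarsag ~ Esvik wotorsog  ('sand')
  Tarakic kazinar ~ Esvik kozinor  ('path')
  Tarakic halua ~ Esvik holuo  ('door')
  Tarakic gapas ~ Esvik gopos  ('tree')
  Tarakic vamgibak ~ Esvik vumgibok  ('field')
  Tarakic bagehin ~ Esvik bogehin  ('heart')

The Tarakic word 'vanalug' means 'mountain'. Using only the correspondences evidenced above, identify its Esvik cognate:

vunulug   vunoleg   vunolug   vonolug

vunolug

puvuhan ~ puvuhun — Tarakic a corresponds to Esvik u after a consonant, before a nasal.
wotarsag ~ wotorsog, kazinar ~ kozinor — Tarakic a corresponds to Esvik o after a consonant, before a consonant other than r, m, n, p, b, f, v.
Applying these to Tarakic 'vanalug':
  vanalug → vunalug   (a→u after a consonant, before a nasal)
  vunalug → vunolug   (a→o after a consonant, before a consonant other than r, m, n, p, b, f, v)
So the Esvik cognate is 'vunolug'.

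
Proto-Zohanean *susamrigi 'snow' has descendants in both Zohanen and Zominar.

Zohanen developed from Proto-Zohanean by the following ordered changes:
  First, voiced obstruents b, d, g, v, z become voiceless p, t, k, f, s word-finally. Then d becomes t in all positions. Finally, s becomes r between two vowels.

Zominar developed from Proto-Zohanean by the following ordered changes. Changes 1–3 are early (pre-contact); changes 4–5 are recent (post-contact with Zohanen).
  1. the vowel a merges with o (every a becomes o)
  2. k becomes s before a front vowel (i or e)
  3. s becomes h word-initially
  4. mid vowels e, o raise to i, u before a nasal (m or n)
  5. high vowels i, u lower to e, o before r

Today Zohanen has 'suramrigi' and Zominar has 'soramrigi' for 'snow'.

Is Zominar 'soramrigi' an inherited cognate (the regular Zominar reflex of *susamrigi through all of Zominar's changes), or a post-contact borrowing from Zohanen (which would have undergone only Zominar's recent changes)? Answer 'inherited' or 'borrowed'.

borrowed

If inherited, *susamrigi would pass through all of Zominar's changes:
Zominar: *susamrigi
  susamrigi → susomrigi   [vowel merger]
  susomrigi (rule 2 does not apply)
  susomrigi → husomrigi   [debuccalisation]
  husomrigi → husumrigi   [pre-nasal raising]
  husumrigi (rule 5 does not apply)
  giving Zominar husumrigi.
If borrowed from Zohanen 'suramrigi' after the early changes, it would undergo only the recent ones:
  rule 4 (pre-nasal raising): no change (suramrigi)
  rule 5 (pre-rhotic lowering): suramrigi → soramrigi
  ⇒ as a loan: soramrigi
Zominar 'soramrigi' matches the loan outcome 'soramrigi', not the inherited 'husumrigi' — it skipped the early Zominar changes, so it was borrowed from Zohanen.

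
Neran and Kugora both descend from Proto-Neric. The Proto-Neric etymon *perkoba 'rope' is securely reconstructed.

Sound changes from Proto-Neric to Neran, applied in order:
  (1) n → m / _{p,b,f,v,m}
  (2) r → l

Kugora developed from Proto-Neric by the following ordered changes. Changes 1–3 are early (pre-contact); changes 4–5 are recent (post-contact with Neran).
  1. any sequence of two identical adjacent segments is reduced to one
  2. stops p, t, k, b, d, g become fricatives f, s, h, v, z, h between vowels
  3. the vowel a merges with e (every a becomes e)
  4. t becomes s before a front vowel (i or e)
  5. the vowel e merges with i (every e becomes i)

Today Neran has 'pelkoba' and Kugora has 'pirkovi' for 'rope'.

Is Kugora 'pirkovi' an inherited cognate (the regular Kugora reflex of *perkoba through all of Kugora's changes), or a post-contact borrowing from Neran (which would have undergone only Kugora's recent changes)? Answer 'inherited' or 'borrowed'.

If inherited, *perkoba would pass through all of Kugora's changes:
Kugora: *perkoba
  perkoba (rule 1 does not apply)
  perkoba → perkova   [intervocalic lenition]
  perkova → perkove   [vowel merger]
  perkove (rule 4 does not apply)
  perkove → pirkovi   [vowel merger]
  giving Kugora pirkovi.
If borrowed from Neran 'pelkoba' after the early changes, it would undergo only the recent ones:
  rule 4 (palatalisation): no change (pelkoba)
  rule 5 (vowel merger): pelkoba → pilkoba
  ⇒ as a loan: pilkoba
Kugora 'pirkovi' matches the inherited outcome exactly, so it is an inherited cognate, not a loan.

inherited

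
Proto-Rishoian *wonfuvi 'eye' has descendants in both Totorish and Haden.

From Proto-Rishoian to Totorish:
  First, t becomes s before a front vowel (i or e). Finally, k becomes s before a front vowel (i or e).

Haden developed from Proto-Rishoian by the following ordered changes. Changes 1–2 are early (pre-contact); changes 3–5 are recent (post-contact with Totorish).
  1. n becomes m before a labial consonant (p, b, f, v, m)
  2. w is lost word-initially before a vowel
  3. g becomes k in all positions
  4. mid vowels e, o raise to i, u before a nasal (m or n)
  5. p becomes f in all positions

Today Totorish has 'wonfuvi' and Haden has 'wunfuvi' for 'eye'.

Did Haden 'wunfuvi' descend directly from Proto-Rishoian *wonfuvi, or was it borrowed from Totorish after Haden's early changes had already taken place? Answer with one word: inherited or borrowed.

borrowed

If inherited, *wonfuvi would pass through all of Haden's changes:
Haden: start from *wonfuvi.
  rule 1 (nasal place assimilation): wonfuvi → womfuvi
  rule 2 (glide loss): womfuvi → omfuvi
  rule 3: no change — omfuvi
  rule 4 (pre-nasal raising): omfuvi → umfuvi
  rule 5: no change — umfuvi
  ⇒ Haden umfuvi
If borrowed from Totorish 'wonfuvi' after the early changes, it would undergo only the recent ones:
  rule 3 (unconditioned shift): no change (wonfuvi)
  rule 4 (pre-nasal raising): wonfuvi → wunfuvi
  rule 5 (unconditioned shift): no change (wunfuvi)
  ⇒ as a loan: wunfuvi
Haden 'wunfuvi' matches the loan outcome 'wunfuvi', not the inherited 'umfuvi' — it skipped the early Haden changes, so it was borrowed from Totorish.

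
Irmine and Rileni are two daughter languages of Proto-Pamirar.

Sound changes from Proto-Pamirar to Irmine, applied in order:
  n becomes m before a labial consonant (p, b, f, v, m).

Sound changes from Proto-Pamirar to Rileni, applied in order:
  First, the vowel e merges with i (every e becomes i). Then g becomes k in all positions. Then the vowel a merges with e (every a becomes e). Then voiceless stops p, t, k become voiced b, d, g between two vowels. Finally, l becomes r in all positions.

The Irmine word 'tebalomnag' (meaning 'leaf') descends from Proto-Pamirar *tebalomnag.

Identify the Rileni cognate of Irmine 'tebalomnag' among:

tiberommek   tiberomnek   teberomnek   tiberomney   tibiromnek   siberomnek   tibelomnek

tiberomnek

Rileni: *tebalomnag
  tebalomnag → tibalomnag   [vowel merger]
  tibalomnag → tibalomnak   [unconditioned shift]
  tibalomnak → tibelomnek   [vowel merger]
  tibelomnek (rule 4 does not apply)
  tibelomnek → tiberomnek   [unconditioned shift]
  giving Rileni tiberomnek.
Only 'tiberomnek' matches the regular Rileni development of *tebalomnag.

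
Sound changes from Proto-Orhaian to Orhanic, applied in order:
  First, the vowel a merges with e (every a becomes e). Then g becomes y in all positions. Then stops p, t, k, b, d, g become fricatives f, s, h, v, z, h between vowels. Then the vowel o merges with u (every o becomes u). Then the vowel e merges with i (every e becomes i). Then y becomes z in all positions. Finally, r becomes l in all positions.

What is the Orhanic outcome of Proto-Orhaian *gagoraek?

zizuliik

Orhanic: *gagoraek > gegoreek > yeyoreek > yeyureek > yiyuriik > zizuriik > zizuliik  (by vowel merger, unconditioned shift, vowel merger, vowel merger, unconditioned shift, unconditioned shift)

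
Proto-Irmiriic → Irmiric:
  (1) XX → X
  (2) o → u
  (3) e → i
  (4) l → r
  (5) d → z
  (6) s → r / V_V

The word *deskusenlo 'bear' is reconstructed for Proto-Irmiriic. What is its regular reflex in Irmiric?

ziskurinru

Irmiric: start from *deskusenlo.
  rule 1: no change — deskusenlo
  rule 2 (vowel merger): deskusenlo → deskusenlu
  rule 3 (vowel merger): deskusenlu → diskusinlu
  rule 4 (unconditioned shift): diskusinlu → diskusinru
  rule 5 (unconditioned shift): diskusinru → ziskusinru
  rule 6 (rhotacism): ziskusinru → ziskurinru
  ⇒ Irmiric ziskurinru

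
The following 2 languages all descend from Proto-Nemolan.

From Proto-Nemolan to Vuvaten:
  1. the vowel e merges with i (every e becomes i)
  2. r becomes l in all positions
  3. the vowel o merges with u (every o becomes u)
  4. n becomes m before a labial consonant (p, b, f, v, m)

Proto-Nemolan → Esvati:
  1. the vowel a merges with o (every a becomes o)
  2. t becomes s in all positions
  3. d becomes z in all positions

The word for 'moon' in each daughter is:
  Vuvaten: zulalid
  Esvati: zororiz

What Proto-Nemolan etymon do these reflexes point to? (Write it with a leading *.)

Position 7: Vuvaten has d, Esvati has z. Vuvaten preserves d here (none of its changes turn any other segment into d), so the proto-segment is *d.
Position 2: Vuvaten has u, Esvati has o. Taking the neighbouring segments as reconstructed: Vuvaten u could go back to *o or *u; Esvati o could go back to *a or *o — the one source consistent with every daughter is *o.
Verify the candidate proto-form against each daughter:
Vuvaten: *zorarid > zolalid > zulalid  (by unconditioned shift, vowel merger)
Esvati: start from *zorarid.
  rule 1 (vowel merger): zorarid → zororid
  rule 2: no change — zororid
  rule 3 (unconditioned shift): zororid → zororiz
  ⇒ Esvati zororiz
Only *zorarid yields all of Vuvaten zulalid, Esvati zororiz.

*zorarid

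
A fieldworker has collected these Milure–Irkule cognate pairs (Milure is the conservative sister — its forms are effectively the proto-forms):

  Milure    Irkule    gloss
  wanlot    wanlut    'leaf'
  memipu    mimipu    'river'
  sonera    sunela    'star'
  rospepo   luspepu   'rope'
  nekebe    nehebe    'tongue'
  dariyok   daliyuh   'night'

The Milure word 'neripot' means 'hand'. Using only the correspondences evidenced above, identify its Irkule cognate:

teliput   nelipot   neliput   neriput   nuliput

dariyok ~ daliyuh — Milure r corresponds to Irkule l between vowels (before a front vowel).
wanlot ~ wanlut, rospepo ~ luspepu — Milure o corresponds to Irkule u after a consonant, before a consonant other than r, m, n, p, b, f, v.
Applying these to Milure 'neripot':
  neripot → nelipot   (r→l between vowels (before a front vowel))
  nelipot → neliput   (o→u after a consonant, before a consonant other than r, m, n, p, b, f, v)
So the Irkule cognate is 'neliput'.

neliput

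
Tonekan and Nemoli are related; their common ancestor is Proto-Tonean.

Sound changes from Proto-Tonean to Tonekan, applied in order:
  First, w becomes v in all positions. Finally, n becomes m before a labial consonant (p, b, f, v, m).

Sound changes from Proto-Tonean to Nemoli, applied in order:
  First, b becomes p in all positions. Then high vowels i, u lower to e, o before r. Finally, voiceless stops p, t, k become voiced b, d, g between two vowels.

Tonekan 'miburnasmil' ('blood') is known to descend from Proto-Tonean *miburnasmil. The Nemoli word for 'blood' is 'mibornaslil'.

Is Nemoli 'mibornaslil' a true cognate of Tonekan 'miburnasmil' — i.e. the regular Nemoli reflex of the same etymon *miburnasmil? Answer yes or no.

Derive the expected Nemoli reflex of *miburnasmil:
Nemoli: *miburnasmil
  miburnasmil → mipurnasmil   [unconditioned shift]
  mipurnasmil → mipornasmil   [pre-rhotic lowering]
  mipornasmil → mibornasmil   [intervocalic voicing]
  giving Nemoli mibornasmil.
The regular Nemoli reflex would be 'mibornasmil', but the attested form is 'mibornaslil'. The correspondence is irregular, so they are not cognates (the Nemoli form has a different source).

no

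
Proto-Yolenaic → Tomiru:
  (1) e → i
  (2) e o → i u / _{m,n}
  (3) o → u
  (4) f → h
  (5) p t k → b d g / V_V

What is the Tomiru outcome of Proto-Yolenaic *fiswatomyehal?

hiswadumyihal

Tomiru: start from *fiswatomyehal.
  rule 1 (vowel merger): fiswatomyehal → fiswatomyihal
  rule 2 (pre-nasal raising): fiswatomyihal → fiswatumyihal
  rule 3: no change — fiswatumyihal
  rule 4 (unconditioned shift): fiswatumyihal → hiswatumyihal
  rule 5 (intervocalic voicing): hiswatumyihal → hiswadumyihal
  ⇒ Tomiru hiswadumyihal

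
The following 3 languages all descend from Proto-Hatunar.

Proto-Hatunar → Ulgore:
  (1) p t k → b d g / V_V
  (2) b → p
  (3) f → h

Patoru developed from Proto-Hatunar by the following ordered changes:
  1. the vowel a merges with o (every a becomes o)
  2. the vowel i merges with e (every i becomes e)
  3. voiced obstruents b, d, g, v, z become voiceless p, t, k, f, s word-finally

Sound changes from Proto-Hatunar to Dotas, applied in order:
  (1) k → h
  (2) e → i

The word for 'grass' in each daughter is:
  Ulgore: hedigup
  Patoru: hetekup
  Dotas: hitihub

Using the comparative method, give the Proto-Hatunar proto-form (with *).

*hetikub

Position 5: Ulgore has g, Patoru has k, Dotas has h. Taking the neighbouring segments as reconstructed: Ulgore g could go back to *k or *g; Patoru k can only go back to *k; Dotas h could go back to *k or *h — the one source consistent with every daughter is *k.
Position 2: Ulgore has e, Patoru has e, Dotas has i. Ulgore preserves e here (none of its changes turn any other segment into e), so the proto-segment is *e.
Position 7: Ulgore has p, Patoru has p, Dotas has b. Dotas preserves b here (none of its changes turn any other segment into b), so the proto-segment is *b.
Continuing position by position gives *hetikub; check it forward:
Ulgore: *hetikub > hedigub > hedigup  (by intervocalic voicing, unconditioned shift)
Patoru: *hetikub
  hetikub (rule 1 does not apply)
  hetikub → hetekub   [vowel merger]
  hetekub → hetekup   [final devoicing]
  giving Patoru hetekup.
Dotas: *hetikub
  hetikub → hetihub   [unconditioned shift]
  hetihub → hitihub   [vowel merger]
  giving Dotas hitihub.
*hetikub is the unique common source.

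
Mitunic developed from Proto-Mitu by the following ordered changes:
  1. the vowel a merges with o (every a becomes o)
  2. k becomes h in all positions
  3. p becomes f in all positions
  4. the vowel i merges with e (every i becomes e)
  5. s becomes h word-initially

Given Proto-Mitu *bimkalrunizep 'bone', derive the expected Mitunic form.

bemholrunezef

Mitunic: start from *bimkalrunizep.
  rule 1 (vowel merger): bimkalrunizep → bimkolrunizep
  rule 2 (unconditioned shift): bimkolrunizep → bimholrunizep
  rule 3 (unconditioned shift): bimholrunizep → bimholrunizef
  rule 4 (vowel merger): bimholrunizef → bemholrunezef
  rule 5: no change — bemholrunezef
  ⇒ Mitunic bemholrunezef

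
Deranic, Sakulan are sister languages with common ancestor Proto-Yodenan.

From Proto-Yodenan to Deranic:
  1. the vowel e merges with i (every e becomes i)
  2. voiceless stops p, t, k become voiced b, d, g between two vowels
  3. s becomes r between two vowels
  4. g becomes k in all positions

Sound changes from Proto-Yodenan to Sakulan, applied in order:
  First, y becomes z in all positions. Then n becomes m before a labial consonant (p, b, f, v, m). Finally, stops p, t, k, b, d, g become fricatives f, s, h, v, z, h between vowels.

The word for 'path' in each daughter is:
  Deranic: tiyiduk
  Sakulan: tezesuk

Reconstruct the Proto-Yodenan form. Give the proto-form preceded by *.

Position 2: Deranic has i, Sakulan has e. Sakulan preserves e here (none of its changes turn any other segment into e), so the proto-segment is *e.
Position 5: Deranic has d, Sakulan has s. Taking the neighbouring segments as reconstructed: Deranic d could go back to *t or *d; Sakulan s could go back to *t or *s — the one source consistent with every daughter is *t.
Position 3: Deranic has y, Sakulan has z. Deranic preserves y here (none of its changes turn any other segment into y), so the proto-segment is *y.
This points to *teyetuk. Verify forward in each daughter:
Deranic: *teyetuk
  teyetuk → tiyituk   [vowel merger]
  tiyituk → tiyiduk   [intervocalic voicing]
  tiyiduk (rule 3 does not apply)
  tiyiduk (rule 4 does not apply)
  giving Deranic tiyiduk.
Sakulan: *teyetuk > tezetuk > tezesuk  (by unconditioned shift, intervocalic lenition)
Only *teyetuk yields all of Deranic tiyiduk, Sakulan tezesuk.

*teyetuk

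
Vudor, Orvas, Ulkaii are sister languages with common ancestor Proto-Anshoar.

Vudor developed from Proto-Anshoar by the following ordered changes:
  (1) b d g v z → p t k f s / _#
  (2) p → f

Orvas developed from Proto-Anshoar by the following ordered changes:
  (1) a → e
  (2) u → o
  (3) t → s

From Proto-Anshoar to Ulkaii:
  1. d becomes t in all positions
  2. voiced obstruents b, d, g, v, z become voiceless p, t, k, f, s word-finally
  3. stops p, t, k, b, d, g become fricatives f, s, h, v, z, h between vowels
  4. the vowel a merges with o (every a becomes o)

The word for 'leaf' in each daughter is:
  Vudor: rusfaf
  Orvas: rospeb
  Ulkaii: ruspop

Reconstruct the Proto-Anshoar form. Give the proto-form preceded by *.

Position 4: Vudor has f, Orvas has p, Ulkaii has p. Orvas preserves p here (none of its changes turn any other segment into p), so the proto-segment is *p.
Position 6: Vudor has f, Orvas has b, Ulkaii has p. Orvas preserves b here (none of its changes turn any other segment into b), so the proto-segment is *b.
Position 2: Vudor has u, Orvas has o, Ulkaii has u. Vudor preserves u here (none of its changes turn any other segment into u), so the proto-segment is *u.
This points to *ruspab. Verify forward in each daughter:
Vudor: start from *ruspab.
  rule 1 (final devoicing): ruspab → ruspap
  rule 2 (unconditioned shift): ruspap → rusfaf
  ⇒ Vudor rusfaf
Orvas: *ruspab
  ruspab → ruspeb   [vowel merger]
  ruspeb → rospeb   [vowel merger]
  rospeb (rule 3 does not apply)
  giving Orvas rospeb.
Ulkaii: *ruspab
  ruspab (rule 1 does not apply)
  ruspab → ruspap   [final devoicing]
  ruspap (rule 3 does not apply)
  ruspap → ruspop   [vowel merger]
  giving Ulkaii ruspop.
Only *ruspab yields all of Vudor rusfaf, Orvas rospeb, Ulkaii ruspop.

*ruspab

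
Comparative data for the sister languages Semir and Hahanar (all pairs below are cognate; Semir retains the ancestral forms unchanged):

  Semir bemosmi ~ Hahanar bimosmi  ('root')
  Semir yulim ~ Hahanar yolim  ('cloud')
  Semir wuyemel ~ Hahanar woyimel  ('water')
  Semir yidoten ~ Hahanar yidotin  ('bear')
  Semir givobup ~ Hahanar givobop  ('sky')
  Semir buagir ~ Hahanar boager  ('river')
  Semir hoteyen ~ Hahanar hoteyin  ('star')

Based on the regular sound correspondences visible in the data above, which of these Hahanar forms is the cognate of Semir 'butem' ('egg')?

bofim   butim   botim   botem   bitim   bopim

botim

yulim ~ yolim, wuyemel ~ woyimel — Semir u corresponds to Hahanar o after a consonant, before a consonant other than r, m, n, p, b, f, v.
bemosmi ~ bimosmi, wuyemel ~ woyimel — Semir e corresponds to Hahanar i after a consonant, before a nasal.
Applying these to Semir 'butem':
  butem → botem   (u→o after a consonant, before a consonant other than r, m, n, p, b, f, v)
  botem → botim   (e→i after a consonant, before a nasal)
So the Hahanar cognate is 'botim'.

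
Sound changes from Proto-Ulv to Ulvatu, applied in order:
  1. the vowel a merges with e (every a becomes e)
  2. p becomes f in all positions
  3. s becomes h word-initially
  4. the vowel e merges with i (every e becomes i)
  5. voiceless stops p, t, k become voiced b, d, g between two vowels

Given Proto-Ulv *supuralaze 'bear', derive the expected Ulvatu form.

Ulvatu: *supuralaze
  supuralaze → supureleze   [vowel merger]
  supureleze → sufureleze   [unconditioned shift]
  sufureleze → hufureleze   [debuccalisation]
  hufureleze → hufurilizi   [vowel merger]
  hufurilizi (rule 5 does not apply)
  giving Ulvatu hufurilizi.

hufurilizi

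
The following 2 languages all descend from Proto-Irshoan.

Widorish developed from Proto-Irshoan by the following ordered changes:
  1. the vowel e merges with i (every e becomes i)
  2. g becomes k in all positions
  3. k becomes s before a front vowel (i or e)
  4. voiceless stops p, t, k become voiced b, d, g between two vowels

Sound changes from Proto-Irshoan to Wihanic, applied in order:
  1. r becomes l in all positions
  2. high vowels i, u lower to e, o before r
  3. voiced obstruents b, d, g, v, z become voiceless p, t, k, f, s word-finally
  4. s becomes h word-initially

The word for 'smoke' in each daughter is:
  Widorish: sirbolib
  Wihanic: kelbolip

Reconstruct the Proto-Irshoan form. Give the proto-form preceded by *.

*kerbolib

Position 2: Widorish has i, Wihanic has e. Taking the neighbouring segments as reconstructed: Widorish i could go back to *e or *i; Wihanic e can only go back to *e — the one source consistent with every daughter is *e.
Position 8: Widorish has b, Wihanic has p. Taking the neighbouring segments as reconstructed: Widorish b can only go back to *b; Wihanic p could go back to *p or *b — the one source consistent with every daughter is *b.
Continuing position by position gives *kerbolib; check it forward:
Widorish: start from *kerbolib.
  rule 1 (vowel merger): kerbolib → kirbolib
  rule 2: no change — kirbolib
  rule 3 (palatalisation): kirbolib → sirbolib
  rule 4: no change — sirbolib
  ⇒ Widorish sirbolib
Wihanic: start from *kerbolib.
  rule 1 (unconditioned shift): kerbolib → kelbolib
  rule 2: no change — kelbolib
  rule 3 (final devoicing): kelbolib → kelbolip
  rule 4: no change — kelbolip
  ⇒ Wihanic kelbolip
*kerbolib is the unique common source.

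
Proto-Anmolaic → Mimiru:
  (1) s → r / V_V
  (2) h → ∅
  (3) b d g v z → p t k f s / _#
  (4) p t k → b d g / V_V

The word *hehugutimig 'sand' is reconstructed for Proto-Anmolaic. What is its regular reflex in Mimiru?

Mimiru: *hehugutimig
  hehugutimig (rule 1 does not apply)
  hehugutimig → eugutimig   [h-loss]
  eugutimig → eugutimik   [final devoicing]
  eugutimik → eugudimik   [intervocalic voicing]
  giving Mimiru eugudimik.

eugudimik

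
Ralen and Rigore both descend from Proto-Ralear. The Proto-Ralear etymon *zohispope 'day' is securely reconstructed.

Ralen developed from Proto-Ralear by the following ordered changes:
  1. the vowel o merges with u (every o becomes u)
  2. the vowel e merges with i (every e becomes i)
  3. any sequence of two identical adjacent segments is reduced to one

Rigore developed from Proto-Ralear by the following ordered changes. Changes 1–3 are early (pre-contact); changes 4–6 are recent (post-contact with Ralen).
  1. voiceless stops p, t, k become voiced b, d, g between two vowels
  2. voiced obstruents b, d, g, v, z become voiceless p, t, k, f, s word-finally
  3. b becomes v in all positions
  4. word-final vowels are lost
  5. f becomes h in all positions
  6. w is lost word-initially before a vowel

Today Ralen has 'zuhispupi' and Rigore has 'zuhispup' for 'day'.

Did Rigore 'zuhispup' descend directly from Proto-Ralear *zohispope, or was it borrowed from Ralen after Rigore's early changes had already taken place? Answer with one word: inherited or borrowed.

If inherited, *zohispope would pass through all of Rigore's changes:
Rigore: *zohispope
  zohispope → zohispobe   [intervocalic voicing]
  zohispobe (rule 2 does not apply)
  zohispobe → zohispove   [unconditioned shift]
  zohispove → zohispov   [apocope]
  zohispov (rule 5 does not apply)
  zohispov (rule 6 does not apply)
  giving Rigore zohispov.
If borrowed from Ralen 'zuhispupi' after the early changes, it would undergo only the recent ones:
  rule 4 (apocope): zuhispupi → zuhispup
  rule 5 (unconditioned shift): no change (zuhispup)
  rule 6 (glide loss): no change (zuhispup)
  ⇒ as a loan: zuhispup
Rigore 'zuhispup' matches the loan outcome 'zuhispup', not the inherited 'zohispov' — it skipped the early Rigore changes, so it was borrowed from Ralen.

borrowed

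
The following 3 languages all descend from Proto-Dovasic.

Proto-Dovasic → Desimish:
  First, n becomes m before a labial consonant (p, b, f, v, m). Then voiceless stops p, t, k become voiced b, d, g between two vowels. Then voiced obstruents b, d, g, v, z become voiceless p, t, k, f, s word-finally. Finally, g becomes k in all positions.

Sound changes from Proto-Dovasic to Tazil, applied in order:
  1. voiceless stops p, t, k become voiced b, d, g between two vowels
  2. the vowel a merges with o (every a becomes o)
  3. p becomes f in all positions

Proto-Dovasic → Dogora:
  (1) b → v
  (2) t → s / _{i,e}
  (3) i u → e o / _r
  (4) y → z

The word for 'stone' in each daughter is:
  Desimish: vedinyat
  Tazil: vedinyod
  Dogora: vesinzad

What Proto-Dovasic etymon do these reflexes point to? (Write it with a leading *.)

*vetinyad

Position 6: Desimish has y, Tazil has y, Dogora has z. Desimish preserves y here (none of its changes turn any other segment into y), so the proto-segment is *y.
Position 8: Desimish has t, Tazil has d, Dogora has d. Dogora preserves d here (none of its changes turn any other segment into d), so the proto-segment is *d.
Continuing position by position gives *vetinyad; check it forward:
Desimish: start from *vetinyad.
  rule 1: no change — vetinyad
  rule 2 (intervocalic voicing): vetinyad → vedinyad
  rule 3 (final devoicing): vedinyad → vedinyat
  rule 4: no change — vedinyat
  ⇒ Desimish vedinyat
Tazil: *vetinyad
  vetinyad → vedinyad   [intervocalic voicing]
  vedinyad → vedinyod   [vowel merger]
  vedinyod (rule 3 does not apply)
  giving Tazil vedinyod.
Dogora: *vetinyad
  vetinyad (rule 1 does not apply)
  vetinyad → vesinyad   [palatalisation]
  vesinyad (rule 3 does not apply)
  vesinyad → vesinzad   [unconditioned shift]
  giving Dogora vesinzad.
Only *vetinyad yields all of Desimish vedinyat, Tazil vedinyod, Dogora vesinzad.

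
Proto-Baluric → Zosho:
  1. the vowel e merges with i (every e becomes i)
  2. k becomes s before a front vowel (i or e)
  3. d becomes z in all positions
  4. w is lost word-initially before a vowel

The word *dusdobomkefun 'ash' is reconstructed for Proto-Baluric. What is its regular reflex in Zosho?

Zosho: start from *dusdobomkefun.
  rule 1 (vowel merger): dusdobomkefun → dusdobomkifun
  rule 2 (palatalisation): dusdobomkifun → dusdobomsifun
  rule 3 (unconditioned shift): dusdobomsifun → zuszobomsifun
  rule 4: no change — zuszobomsifun
  ⇒ Zosho zuszobomsifun

zuszobomsifun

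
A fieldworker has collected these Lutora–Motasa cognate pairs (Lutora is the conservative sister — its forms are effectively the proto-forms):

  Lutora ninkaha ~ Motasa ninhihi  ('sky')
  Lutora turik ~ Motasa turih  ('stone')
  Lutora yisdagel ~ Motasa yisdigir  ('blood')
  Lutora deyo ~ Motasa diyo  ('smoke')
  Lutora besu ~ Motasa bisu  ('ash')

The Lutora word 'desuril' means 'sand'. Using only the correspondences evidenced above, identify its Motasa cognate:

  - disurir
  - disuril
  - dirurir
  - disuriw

disurir

yisdagel ~ yisdigir, deyo ~ diyo — Lutora e corresponds to Motasa i after a consonant, before a consonant other than r, m, n, p, b, f, v.
yisdagel ~ yisdigir — Lutora l corresponds to Motasa r word-finally.
Applying these to Lutora 'desuril':
  desuril → disuril   (e→i after a consonant, before a consonant other than r, m, n, p, b, f, v)
  disuril → disurir   (l→r word-finally)
So the Motasa cognate is 'disurir'.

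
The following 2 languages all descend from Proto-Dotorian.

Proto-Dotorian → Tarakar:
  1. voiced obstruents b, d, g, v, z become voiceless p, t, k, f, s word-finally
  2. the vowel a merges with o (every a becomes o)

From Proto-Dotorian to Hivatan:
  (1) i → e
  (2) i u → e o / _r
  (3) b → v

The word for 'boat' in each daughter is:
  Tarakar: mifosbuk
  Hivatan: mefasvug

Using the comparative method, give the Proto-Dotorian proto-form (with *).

*mifasbug

Position 8: Tarakar has k, Hivatan has g. Hivatan preserves g here (none of its changes turn any other segment into g), so the proto-segment is *g.
Position 4: Tarakar has o, Hivatan has a. Hivatan preserves a here (none of its changes turn any other segment into a), so the proto-segment is *a.
This points to *mifasbug. Verify forward in each daughter:
Tarakar: start from *mifasbug.
  rule 1 (final devoicing): mifasbug → mifasbuk
  rule 2 (vowel merger): mifasbuk → mifosbuk
  ⇒ Tarakar mifosbuk
Hivatan: *mifasbug > mefasbug > mefasvug  (by vowel merger, unconditioned shift)
No other proto-form is consistent with every reflex, so the reconstruction is *mifasbug.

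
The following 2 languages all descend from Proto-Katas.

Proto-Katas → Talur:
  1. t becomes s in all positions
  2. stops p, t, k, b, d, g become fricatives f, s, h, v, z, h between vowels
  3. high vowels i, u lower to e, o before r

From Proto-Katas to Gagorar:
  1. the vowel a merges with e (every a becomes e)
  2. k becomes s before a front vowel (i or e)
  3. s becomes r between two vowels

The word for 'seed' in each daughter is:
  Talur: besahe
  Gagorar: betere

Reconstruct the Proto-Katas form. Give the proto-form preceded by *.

*betake

Position 5: Talur has h, Gagorar has r. Taking the neighbouring segments as reconstructed: Talur h could go back to *k or *g or *h; Gagorar r could go back to *k or *s or *r — the one source consistent with every daughter is *k.
Position 3: Talur has s, Gagorar has t. Gagorar preserves t here (none of its changes turn any other segment into t), so the proto-segment is *t.
Position 4: Talur has a, Gagorar has e. Talur preserves a here (none of its changes turn any other segment into a), so the proto-segment is *a.
Continuing position by position gives *betake; check it forward:
Talur: start from *betake.
  rule 1 (unconditioned shift): betake → besake
  rule 2 (intervocalic lenition): besake → besahe
  rule 3: no change — besahe
  ⇒ Talur besahe
Gagorar: *betake > beteke > betese > betere  (by vowel merger, palatalisation, rhotacism)
*betake is the unique common source.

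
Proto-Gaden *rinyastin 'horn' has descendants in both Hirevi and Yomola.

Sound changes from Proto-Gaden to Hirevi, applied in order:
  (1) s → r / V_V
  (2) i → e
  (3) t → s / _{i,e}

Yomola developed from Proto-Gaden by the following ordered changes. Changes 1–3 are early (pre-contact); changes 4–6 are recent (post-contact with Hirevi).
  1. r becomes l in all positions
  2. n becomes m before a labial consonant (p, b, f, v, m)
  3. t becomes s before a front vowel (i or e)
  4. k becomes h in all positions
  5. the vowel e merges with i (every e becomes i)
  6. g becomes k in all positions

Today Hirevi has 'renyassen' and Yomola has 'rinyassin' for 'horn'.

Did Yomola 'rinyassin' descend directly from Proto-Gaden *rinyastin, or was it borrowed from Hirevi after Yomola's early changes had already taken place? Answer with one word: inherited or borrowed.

borrowed

If inherited, *rinyastin would pass through all of Yomola's changes:
Yomola: start from *rinyastin.
  rule 1 (unconditioned shift): rinyastin → linyastin
  rule 2: no change — linyastin
  rule 3 (palatalisation): linyastin → linyassin
  rule 4: no change — linyassin
  rule 5: no change — linyassin
  rule 6: no change — linyassin
  ⇒ Yomola linyassin
If borrowed from Hirevi 'renyassen' after the early changes, it would undergo only the recent ones:
  rule 4 (unconditioned shift): no change (renyassen)
  rule 5 (vowel merger): renyassen → rinyassin
  rule 6 (unconditioned shift): no change (rinyassin)
  ⇒ as a loan: rinyassin
Yomola 'rinyassin' matches the loan outcome 'rinyassin', not the inherited 'linyassin' — it skipped the early Yomola changes, so it was borrowed from Hirevi.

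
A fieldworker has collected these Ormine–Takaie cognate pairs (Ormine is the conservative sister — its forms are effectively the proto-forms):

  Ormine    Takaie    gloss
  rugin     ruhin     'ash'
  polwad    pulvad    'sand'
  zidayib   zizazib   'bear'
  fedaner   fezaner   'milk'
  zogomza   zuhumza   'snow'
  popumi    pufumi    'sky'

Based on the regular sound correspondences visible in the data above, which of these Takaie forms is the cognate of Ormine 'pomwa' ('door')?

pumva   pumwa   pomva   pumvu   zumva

zogomza ~ zuhumza — Ormine o corresponds to Takaie u after a consonant, before a nasal.
polwad ~ pulvad — Ormine w corresponds to Takaie v after a consonant, before a back vowel.
Applying these to Ormine 'pomwa':
  pomwa → pumwa   (o→u after a consonant, before a nasal)
  pumwa → pumva   (w→v after a consonant, before a back vowel)
So the Takaie cognate is 'pumva'.

pumva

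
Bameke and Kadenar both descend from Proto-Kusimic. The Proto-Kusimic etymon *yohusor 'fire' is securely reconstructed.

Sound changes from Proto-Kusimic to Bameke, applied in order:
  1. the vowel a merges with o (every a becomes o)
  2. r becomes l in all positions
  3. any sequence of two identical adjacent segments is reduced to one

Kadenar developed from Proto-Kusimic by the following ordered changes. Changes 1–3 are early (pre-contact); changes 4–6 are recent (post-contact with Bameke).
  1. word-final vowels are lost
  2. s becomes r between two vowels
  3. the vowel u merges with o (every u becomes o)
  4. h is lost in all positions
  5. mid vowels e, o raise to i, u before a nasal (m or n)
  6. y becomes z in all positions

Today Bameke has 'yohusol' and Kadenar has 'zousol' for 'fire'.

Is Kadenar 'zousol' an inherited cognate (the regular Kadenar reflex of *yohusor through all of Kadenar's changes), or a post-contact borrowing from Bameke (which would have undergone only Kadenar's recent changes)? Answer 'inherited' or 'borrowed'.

borrowed

If inherited, *yohusor would pass through all of Kadenar's changes:
Kadenar: *yohusor
  yohusor (rule 1 does not apply)
  yohusor → yohuror   [rhotacism]
  yohuror → yohoror   [vowel merger]
  yohoror → yooror   [h-loss]
  yooror (rule 5 does not apply)
  yooror → zooror   [unconditioned shift]
  giving Kadenar zooror.
If borrowed from Bameke 'yohusol' after the early changes, it would undergo only the recent ones:
  rule 4 (h-loss): yohusol → yousol
  rule 5 (pre-nasal raising): no change (yousol)
  rule 6 (unconditioned shift): yousol → zousol
  ⇒ as a loan: zousol
Kadenar 'zousol' matches the loan outcome 'zousol', not the inherited 'zooror' — it skipped the early Kadenar changes, so it was borrowed from Bameke.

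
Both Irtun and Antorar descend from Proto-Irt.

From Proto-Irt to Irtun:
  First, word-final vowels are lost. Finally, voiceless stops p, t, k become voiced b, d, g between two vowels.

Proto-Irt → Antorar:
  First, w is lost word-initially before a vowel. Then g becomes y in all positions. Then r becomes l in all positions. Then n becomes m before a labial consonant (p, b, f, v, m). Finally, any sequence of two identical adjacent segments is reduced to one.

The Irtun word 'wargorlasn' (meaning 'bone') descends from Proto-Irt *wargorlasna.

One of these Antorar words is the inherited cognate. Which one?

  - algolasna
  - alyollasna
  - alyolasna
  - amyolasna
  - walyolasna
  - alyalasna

Antorar: *wargorlasna
  wargorlasna → argorlasna   [glide loss]
  argorlasna → aryorlasna   [unconditioned shift]
  aryorlasna → alyollasna   [unconditioned shift]
  alyollasna (rule 4 does not apply)
  alyollasna → alyolasna   [degemination]
  giving Antorar alyolasna.

alyolasna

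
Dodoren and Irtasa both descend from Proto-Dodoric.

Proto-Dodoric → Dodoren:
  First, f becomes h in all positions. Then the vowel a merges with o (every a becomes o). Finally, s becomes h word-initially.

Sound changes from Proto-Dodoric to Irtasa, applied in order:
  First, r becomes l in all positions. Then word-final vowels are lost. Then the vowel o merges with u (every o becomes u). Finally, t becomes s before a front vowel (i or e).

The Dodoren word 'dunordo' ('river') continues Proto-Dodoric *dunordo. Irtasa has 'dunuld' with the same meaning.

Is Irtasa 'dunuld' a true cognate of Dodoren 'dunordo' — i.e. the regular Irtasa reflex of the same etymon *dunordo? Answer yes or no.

Derive the expected Irtasa reflex of *dunordo:
Irtasa: *dunordo > dunoldo > dunold > dunuld  (by unconditioned shift, apocope, vowel merger)
Irtasa 'dunuld' matches the regular reflex exactly, so the pair is cognate.

yes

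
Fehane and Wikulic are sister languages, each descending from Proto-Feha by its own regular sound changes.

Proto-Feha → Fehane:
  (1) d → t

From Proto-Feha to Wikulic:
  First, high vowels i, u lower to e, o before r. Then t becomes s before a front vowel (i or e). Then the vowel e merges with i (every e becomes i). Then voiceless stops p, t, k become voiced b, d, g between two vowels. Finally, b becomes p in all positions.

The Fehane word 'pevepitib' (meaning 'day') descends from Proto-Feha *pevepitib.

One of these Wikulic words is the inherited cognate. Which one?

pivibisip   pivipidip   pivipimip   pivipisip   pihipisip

pivipisip

Wikulic: start from *pevepitib.
  rule 1: no change — pevepitib
  rule 2 (palatalisation): pevepitib → pevepisib
  rule 3 (vowel merger): pevepisib → pivipisib
  rule 4 (intervocalic voicing): pivipisib → pivibisib
  rule 5 (unconditioned shift): pivibisib → pivipisip
  ⇒ Wikulic pivipisip
The other candidates each miss or misapply at least one Wikulic change.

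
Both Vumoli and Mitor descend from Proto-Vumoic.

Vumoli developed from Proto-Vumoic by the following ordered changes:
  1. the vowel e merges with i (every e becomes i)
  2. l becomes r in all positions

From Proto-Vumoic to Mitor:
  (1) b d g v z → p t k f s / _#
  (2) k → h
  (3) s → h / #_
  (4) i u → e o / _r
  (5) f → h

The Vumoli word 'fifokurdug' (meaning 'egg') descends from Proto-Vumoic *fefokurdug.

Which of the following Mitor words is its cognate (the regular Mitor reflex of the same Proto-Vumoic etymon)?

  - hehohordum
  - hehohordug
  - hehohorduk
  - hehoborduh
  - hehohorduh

Mitor: *fefokurdug > fefokurduk > fefohurduh > fefohorduh > hehohorduh  (by final devoicing, unconditioned shift, pre-rhotic lowering, unconditioned shift)
Only 'hehohorduh' matches the regular Mitor development of *fefokurdug.

hehohorduh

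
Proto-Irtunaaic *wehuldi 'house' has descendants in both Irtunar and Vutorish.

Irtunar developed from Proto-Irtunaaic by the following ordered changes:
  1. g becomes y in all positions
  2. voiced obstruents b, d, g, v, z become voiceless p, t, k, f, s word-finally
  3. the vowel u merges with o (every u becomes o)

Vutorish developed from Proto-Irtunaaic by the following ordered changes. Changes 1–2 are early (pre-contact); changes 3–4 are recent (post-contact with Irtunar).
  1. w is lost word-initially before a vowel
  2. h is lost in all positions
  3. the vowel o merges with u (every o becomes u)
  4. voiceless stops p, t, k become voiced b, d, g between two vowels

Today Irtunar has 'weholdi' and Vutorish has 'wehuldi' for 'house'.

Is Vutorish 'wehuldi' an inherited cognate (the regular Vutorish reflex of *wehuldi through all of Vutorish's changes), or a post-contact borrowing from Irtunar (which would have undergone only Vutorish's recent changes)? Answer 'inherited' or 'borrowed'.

If inherited, *wehuldi would pass through all of Vutorish's changes:
Vutorish: *wehuldi
  wehuldi → ehuldi   [glide loss]
  ehuldi → euldi   [h-loss]
  euldi (rule 3 does not apply)
  euldi (rule 4 does not apply)
  giving Vutorish euldi.
If borrowed from Irtunar 'weholdi' after the early changes, it would undergo only the recent ones:
  rule 3 (vowel merger): weholdi → wehuldi
  rule 4 (intervocalic voicing): no change (wehuldi)
  ⇒ as a loan: wehuldi
Vutorish 'wehuldi' matches the loan outcome 'wehuldi', not the inherited 'euldi' — it skipped the early Vutorish changes, so it was borrowed from Irtunar.

borrowed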